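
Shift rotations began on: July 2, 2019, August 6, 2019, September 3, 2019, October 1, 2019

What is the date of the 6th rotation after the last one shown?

Gaps: 35, 28, 28 days — a mix of 28 and 35. Every date is a Tuesday.
Each is the 1st Tuesday of its month.
November 2019 — 1st Tuesday is November 5, 2019.
1st Tuesday of December 2019: December 3, 2019.
January 2020 — 1st Tuesday is January 7, 2020.
February 2020 — 1st Tuesday is February 4, 2020.
1st Tuesday of March 2020: March 3, 2020.
April 2020 — 1st Tuesday is April 7, 2020.

April 7, 2020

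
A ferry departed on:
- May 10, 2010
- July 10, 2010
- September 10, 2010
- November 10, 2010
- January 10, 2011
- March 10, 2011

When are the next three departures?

May 10, 2011; July 10, 2011; September 10, 2011

Each date is the 10th; the gaps (61, 62, 61, 61, 59) track the month lengths.
The rule is the 10th of every 2 months.
Next: May 2011 → May 10, 2011.
July 2011: July 10, 2011.
Next: September 2011 → September 10, 2011.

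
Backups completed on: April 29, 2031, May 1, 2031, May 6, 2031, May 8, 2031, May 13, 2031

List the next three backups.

Every event lands on a Tuesday or Thursday (gaps cycle 2, 5, 2, 5).
So the schedule is: every Tuesday and Thursday.
The following Thursday is May 15, 2031.
Next Tuesday: May 20, 2031.
The following Thursday is May 22, 2031.

May 15, 2031; May 20, 2031; May 22, 2031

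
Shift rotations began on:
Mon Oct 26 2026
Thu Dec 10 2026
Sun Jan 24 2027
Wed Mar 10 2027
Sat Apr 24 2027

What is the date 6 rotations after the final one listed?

Gaps between consecutive events: 45, 45, 45, 45 days — a constant 45-day interval.
Sat Apr 24 2027 + 45 days = Tue Jun 8 2027.
Tue Jun 8 2027 + 45 days = Fri Jul 23 2027.
Fri Jul 23 2027 + 45 days = Mon Sep 6 2027.
Mon Sep 6 2027 + 45 days = Thu Oct 21 2027.
Thu Oct 21 2027 + 45 days = Sun Dec 5 2027.
Sun Dec 5 2027 + 45 days = Wed Jan 19 2028.

Wed Jan 19 2028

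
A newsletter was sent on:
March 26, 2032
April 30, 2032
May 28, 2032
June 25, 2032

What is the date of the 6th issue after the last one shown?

December 31, 2032

All Fridays; the gaps (35, 28, 28) vary with month length.
This is the last Friday of each month.
July 2032 ends with Friday July 30, 2032.
August 2032 ends with Friday August 27, 2032.
September 2032 ends with Friday September 24, 2032.
Last Friday of October 2032: October 29, 2032.
November 2032 ends with Friday November 26, 2032.
December 2032 ends with Friday December 31, 2032.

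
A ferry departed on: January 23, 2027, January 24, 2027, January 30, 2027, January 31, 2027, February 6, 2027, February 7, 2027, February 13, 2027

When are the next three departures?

Every event lands on a Saturday or Sunday (gaps cycle 1, 6, 1, 6, 1, 6).
So the schedule is: every Saturday and Sunday.
The following Sunday is February 14, 2027.
The following Saturday is February 20, 2027.
Next Sunday: February 21, 2027.

February 14, 2027; February 20, 2027; February 21, 2027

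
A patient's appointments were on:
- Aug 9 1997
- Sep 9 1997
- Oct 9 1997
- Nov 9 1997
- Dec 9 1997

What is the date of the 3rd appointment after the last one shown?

The day-of-month is always 9 (31, 30, 31, 30 days between events).
So this recurs on the 9th of each month.
January 1998: Jan 9 1998.
Next: February 1998 → Feb 9 1998.
Next: March 1998 → Mar 9 1998.

Mar 9 1998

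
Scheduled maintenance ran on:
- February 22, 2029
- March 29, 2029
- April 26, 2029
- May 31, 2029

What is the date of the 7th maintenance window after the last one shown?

December 27, 2029

These are Thursdays with 35, 28, 35-day gaps.
Each is the final Thursday of its month — March 29, 2029 is past the 28th, so '4th Thursday' doesn't fit.
Last Thursday of June 2029: June 28, 2029.
July 2029 ends with Thursday July 26, 2029.
August 2029 ends with Thursday August 30, 2029.
Last Thursday of September 2029: September 27, 2029.
Last Thursday of October 2029: October 25, 2029.
Last Thursday of November 2029: November 29, 2029.
December 2029 ends with Thursday December 27, 2029.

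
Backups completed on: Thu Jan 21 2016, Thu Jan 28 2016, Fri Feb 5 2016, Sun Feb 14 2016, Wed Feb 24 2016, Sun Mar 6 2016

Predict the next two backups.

Intervals are 7, 8, 9, 10, 11 days — an arithmetic progression with common difference 1.
Next gap: 12 days. Sun Mar 6 2016 + 12 days = Fri Mar 18 2016.
Next gap: 13 days. Fri Mar 18 2016 + 13 days = Thu Mar 31 2016.

Fri Mar 18 2016, Thu Mar 31 2016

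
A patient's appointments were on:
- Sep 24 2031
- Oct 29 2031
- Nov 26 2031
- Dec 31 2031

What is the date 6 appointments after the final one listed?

These are Wednesdays with 35, 28, 35-day gaps.
Each is the final Wednesday of its month — Oct 29 2031 is past the 28th, so '4th Wednesday' doesn't fit.
January 2032 ends with Wednesday Jan 28 2032.
February 2032 ends with Wednesday Feb 25 2032.
Last Wednesday of March 2032: Mar 31 2032.
Last Wednesday of April 2032: Apr 28 2032.
Last Wednesday of May 2032: May 26 2032.
June 2032 ends with Wednesday Jun 30 2032.

Jun 30 2032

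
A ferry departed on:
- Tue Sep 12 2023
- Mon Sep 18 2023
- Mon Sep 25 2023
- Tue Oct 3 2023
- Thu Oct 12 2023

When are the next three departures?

The spacing grows by 1 each time: 6, 7, 8, 9 days.
Next gap: 10 days. Thu Oct 12 2023 + 10 days = Sun Oct 22 2023.
Next gap: 11 days. Sun Oct 22 2023 + 11 days = Thu Nov 2 2023.
Next gap: 12 days. Thu Nov 2 2023 + 12 days = Tue Nov 14 2023.

Sun Oct 22 2023, Thu Nov 2 2023, Tue Nov 14 2023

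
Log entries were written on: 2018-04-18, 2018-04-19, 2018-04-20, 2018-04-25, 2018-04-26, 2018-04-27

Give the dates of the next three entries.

2018-05-02, 2018-05-03, 2018-05-04

Every event lands on a Wednesday or Thursday or Friday (gaps cycle 1, 1, 5, 1, 1).
So the schedule is: every Wednesday, Thursday and Friday.
Next Wednesday: 2018-05-02.
Next Thursday: 2018-05-03.
The following Friday is 2018-05-04.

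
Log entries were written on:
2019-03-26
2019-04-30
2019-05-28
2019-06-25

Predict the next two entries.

All Tuesdays; the gaps (35, 28, 28) vary with month length.
This is the last Tuesday of each month.
July 2019 ends with Tuesday 2019-07-30.
Last Tuesday of August 2019: 2019-08-27.

2019-07-30, 2019-08-27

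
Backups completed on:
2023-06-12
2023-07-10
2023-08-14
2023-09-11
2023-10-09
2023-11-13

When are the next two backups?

Gaps: 28, 35, 28, 28, 35 days — a mix of 28 and 35. Every date is a Monday.
Each is the 2nd Monday of its month.
December 2023 — 2nd Monday is 2023-12-11.
2nd Monday of January 2024: 2024-01-08.

2023-12-11, 2024-01-08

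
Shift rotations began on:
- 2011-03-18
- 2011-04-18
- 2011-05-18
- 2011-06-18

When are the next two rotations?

2011-07-18, 2011-08-18

Gaps: 31, 30, 31 days — not constant. Every event is on the 18th of the month.
Pattern: the 18th of each month.
July 2011: 2011-07-18.
August 2011: 2011-08-18.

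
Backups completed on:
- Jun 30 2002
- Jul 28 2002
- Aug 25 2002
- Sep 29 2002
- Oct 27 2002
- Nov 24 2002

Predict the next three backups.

Dec 29 2002, Jan 26 2003, Feb 23 2003

All Sundays; the gaps (28, 28, 35, 28, 28) vary with month length.
This is the last Sunday of each month.
December 2002 ends with Sunday Dec 29 2002.
Last Sunday of January 2003: Jan 26 2003.
February 2003 ends with Sunday Feb 23 2003.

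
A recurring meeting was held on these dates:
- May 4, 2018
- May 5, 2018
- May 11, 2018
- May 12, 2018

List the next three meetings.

May 18, 2018; May 19, 2018; May 25, 2018

The gap pattern 1, 6, 1 repeats every 2 events.
These are the Fridays and Saturdays of each week.
Next Friday: May 18, 2018.
The following Saturday is May 19, 2018.
The following Friday is May 25, 2018.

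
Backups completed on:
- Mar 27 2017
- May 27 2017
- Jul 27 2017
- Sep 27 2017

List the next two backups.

Nov 27 2017, Jan 27 2018

The day-of-month is always 27 (61, 61, 62 days between events).
So this recurs on the 27th of every 2 months.
Next: November 2017 → Nov 27 2017.
Next: January 2018 → Jan 27 2018.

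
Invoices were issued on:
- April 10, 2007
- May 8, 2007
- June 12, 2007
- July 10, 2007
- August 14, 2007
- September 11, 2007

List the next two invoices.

October 9, 2007; November 13, 2007

Gaps: 28, 35, 28, 35, 28 days — a mix of 28 and 35. Every date is a Tuesday.
Each is the 2nd Tuesday of its month.
2nd Tuesday of October 2007: October 9, 2007.
November 2007 — 2nd Tuesday is November 13, 2007.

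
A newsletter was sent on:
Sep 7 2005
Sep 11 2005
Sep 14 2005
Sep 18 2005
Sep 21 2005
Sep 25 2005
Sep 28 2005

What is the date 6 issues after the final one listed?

Gaps: 4, 3, 4, 3, 4, 3 days — not constant, but cyclic with period 2.
The events fall on every Wednesday and Sunday.
The following Sunday is Oct 2 2005.
Next Wednesday: Oct 5 2005.
The following Sunday is Oct 9 2005.
Next Wednesday: Oct 12 2005.
The following Sunday is Oct 16 2005.
The following Wednesday is Oct 19 2005.

Oct 19 2005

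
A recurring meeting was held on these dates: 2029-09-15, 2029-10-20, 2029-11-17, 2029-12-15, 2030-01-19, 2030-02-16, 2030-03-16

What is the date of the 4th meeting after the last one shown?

2030-07-20

These are Saturdays at 28- or 35-day spacing (35, 28, 28, 35, 28, 28).
The pattern: 3rd Saturday of the month.
3rd Saturday of April 2030: 2030-04-20.
May 2030 — 3rd Saturday is 2030-05-18.
June 2030 — 3rd Saturday is 2030-06-15.
July 2030 — 3rd Saturday is 2030-07-20.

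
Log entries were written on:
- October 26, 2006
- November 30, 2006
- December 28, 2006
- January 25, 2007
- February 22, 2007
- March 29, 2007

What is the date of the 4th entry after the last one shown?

Every date is a Thursday; gaps 35, 28, 28, 28, 35 days.
Each is the last Thursday of its month (at least one falls on the 29th or later, ruling out '4th Thursday').
Last Thursday of April 2007: April 26, 2007.
May 2007 ends with Thursday May 31, 2007.
June 2007 ends with Thursday June 28, 2007.
Last Thursday of July 2007: July 26, 2007.

July 26, 2007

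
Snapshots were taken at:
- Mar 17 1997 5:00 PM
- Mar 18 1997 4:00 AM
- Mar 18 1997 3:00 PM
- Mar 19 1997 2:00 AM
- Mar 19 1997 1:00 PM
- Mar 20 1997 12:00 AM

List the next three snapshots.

Mar 20 1997 11:00 AM, Mar 20 1997 10:00 PM, Mar 21 1997 9:00 AM

Spacing: 11, 11, 11, 11, 11 h — constant 11 h.
Mar 20 1997 12:00 AM + 11 h = Mar 20 1997 11:00 AM.
Mar 20 1997 11:00 AM + 11 h = Mar 20 1997 10:00 PM.
Mar 20 1997 10:00 PM + 11 h = Mar 21 1997 9:00 AM.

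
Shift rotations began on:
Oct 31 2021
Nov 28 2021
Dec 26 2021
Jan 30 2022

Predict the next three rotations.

These are Sundays with 28, 28, 35-day gaps.
Each is the final Sunday of its month — Oct 31 2021 is past the 28th, so '4th Sunday' doesn't fit.
February 2022 ends with Sunday Feb 27 2022.
March 2022 ends with Sunday Mar 27 2022.
April 2022 ends with Sunday Apr 24 2022.

Feb 27 2022, Mar 27 2022, Apr 24 2022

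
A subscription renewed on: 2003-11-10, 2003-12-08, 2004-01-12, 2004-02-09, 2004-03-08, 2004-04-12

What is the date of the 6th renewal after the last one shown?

2004-10-11

Gaps: 28, 35, 28, 28, 35 days — a mix of 28 and 35. Every date is a Monday.
Each is the 2nd Monday of its month.
May 2004 — 2nd Monday is 2004-05-10.
June 2004 — 2nd Monday is 2004-06-14.
July 2004 — 2nd Monday is 2004-07-12.
August 2004 — 2nd Monday is 2004-08-09.
September 2004 — 2nd Monday is 2004-09-13.
2nd Monday of October 2004: 2004-10-11.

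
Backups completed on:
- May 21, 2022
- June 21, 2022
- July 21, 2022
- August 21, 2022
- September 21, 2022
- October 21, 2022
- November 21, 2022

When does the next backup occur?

December 21, 2022

The day-of-month is always 21 (31, 30, 31, 31, 30, 31 days between events).
So this recurs on the 21st of each month.
December 2022: December 21, 2022.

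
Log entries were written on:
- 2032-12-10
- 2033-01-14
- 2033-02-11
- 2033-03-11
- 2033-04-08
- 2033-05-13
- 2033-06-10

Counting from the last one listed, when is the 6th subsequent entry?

2033-12-09

These are Fridays at 28- or 35-day spacing (35, 28, 28, 28, 35, 28).
The pattern: 2nd Friday of the month.
July 2033 — 2nd Friday is 2033-07-08.
2nd Friday of August 2033: 2033-08-12.
2nd Friday of September 2033: 2033-09-09.
October 2033 — 2nd Friday is 2033-10-14.
2nd Friday of November 2033: 2033-11-11.
December 2033 — 2nd Friday is 2033-12-09.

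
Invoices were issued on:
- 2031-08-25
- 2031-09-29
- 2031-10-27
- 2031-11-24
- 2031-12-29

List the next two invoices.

Every date is a Monday; gaps 35, 28, 28, 35 days.
Each is the last Monday of its month (at least one falls on the 29th or later, ruling out '4th Monday').
January 2032 ends with Monday 2032-01-26.
Last Monday of February 2032: 2032-02-23.

2032-01-26, 2032-02-23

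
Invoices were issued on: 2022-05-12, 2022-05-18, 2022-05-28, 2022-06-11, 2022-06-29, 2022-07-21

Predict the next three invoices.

Intervals are 6, 10, 14, 18, 22 days — an arithmetic progression with common difference 4.
Next gap: 26 days. 2022-07-21 + 26 days = 2022-08-16.
Next gap: 30 days. 2022-08-16 + 30 days = 2022-09-15.
Next gap: 34 days. 2022-09-15 + 34 days = 2022-10-19.

2022-08-16, 2022-09-15, 2022-10-19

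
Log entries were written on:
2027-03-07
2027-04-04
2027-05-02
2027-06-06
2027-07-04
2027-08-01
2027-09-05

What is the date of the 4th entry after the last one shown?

2028-01-02

These are Sundays at 28- or 35-day spacing (28, 28, 35, 28, 28, 35).
The pattern: 1st Sunday of the month.
1st Sunday of October 2027: 2027-10-03.
1st Sunday of November 2027: 2027-11-07.
December 2027 — 1st Sunday is 2027-12-05.
1st Sunday of January 2028: 2028-01-02.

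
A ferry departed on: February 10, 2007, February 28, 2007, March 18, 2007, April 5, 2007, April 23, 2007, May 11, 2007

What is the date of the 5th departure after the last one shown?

August 9, 2007

Gaps between consecutive events: 18, 18, 18, 18, 18 days — a constant 18-day interval.
May 11, 2007 + 18 days = May 29, 2007.
May 29, 2007 + 18 days = June 16, 2007.
June 16, 2007 + 18 days = July 4, 2007.
July 4, 2007 + 18 days = July 22, 2007.
July 22, 2007 + 18 days = August 9, 2007.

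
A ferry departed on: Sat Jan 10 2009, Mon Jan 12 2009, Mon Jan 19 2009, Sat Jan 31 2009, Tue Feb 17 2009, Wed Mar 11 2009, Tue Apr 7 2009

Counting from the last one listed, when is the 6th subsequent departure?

Wed Dec 30 2009

The spacing grows by 5 each time: 2, 7, 12, 17, 22, 27 days.
Next gap: 32 days. Tue Apr 7 2009 + 32 days = Sat May 9 2009.
Next gap: 37 days. Sat May 9 2009 + 37 days = Mon Jun 15 2009.
Next gap: 42 days. Mon Jun 15 2009 + 42 days = Mon Jul 27 2009.
Next gap: 47 days. Mon Jul 27 2009 + 47 days = Sat Sep 12 2009.
Next gap: 52 days. Sat Sep 12 2009 + 52 days = Tue Nov 3 2009.
Next gap: 57 days. Tue Nov 3 2009 + 57 days = Wed Dec 30 2009.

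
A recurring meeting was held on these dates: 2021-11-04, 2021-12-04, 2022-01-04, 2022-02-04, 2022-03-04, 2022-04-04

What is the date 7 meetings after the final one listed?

2022-11-04

The day-of-month is always 4 (30, 31, 31, 28, 31 days between events).
So this recurs on the 4th of each month.
Next: May 2022 → 2022-05-04.
June 2022: 2022-06-04.
July 2022: 2022-07-04.
August 2022: 2022-08-04.
September 2022: 2022-09-04.
Next: October 2022 → 2022-10-04.
Next: November 2022 → 2022-11-04.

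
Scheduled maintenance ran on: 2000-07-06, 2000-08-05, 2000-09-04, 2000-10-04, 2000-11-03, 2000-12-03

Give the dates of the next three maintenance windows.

2001-01-02, 2001-02-01, 2001-03-03

Gaps between consecutive events: 30, 30, 30, 30, 30 days — a constant 30-day interval.
2000-12-03 + 30 days = 2001-01-02.
2001-01-02 + 30 days = 2001-02-01.
2001-02-01 + 30 days = 2001-03-03.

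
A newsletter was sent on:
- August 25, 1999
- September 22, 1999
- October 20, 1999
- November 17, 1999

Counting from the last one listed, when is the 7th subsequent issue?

May 31, 2000

Gaps between consecutive events: 28, 28, 28 days — a constant 28-day interval.
November 17, 1999 + 28 days = December 15, 1999.
December 15, 1999 + 28 days = January 12, 2000.
January 12, 2000 + 28 days = February 9, 2000.
February 9, 2000 + 28 days = March 8, 2000.
March 8, 2000 + 28 days = April 5, 2000.
April 5, 2000 + 28 days = May 3, 2000.
May 3, 2000 + 28 days = May 31, 2000.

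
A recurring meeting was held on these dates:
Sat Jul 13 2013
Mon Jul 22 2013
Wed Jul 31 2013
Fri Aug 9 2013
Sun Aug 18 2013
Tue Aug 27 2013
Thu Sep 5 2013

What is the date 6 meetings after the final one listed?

The spacing is 9, 9, 9, 9, 9, 9 days — always 9 days.
Thu Sep 5 2013 + 9 days = Sat Sep 14 2013.
Sat Sep 14 2013 + 9 days = Mon Sep 23 2013.
Mon Sep 23 2013 + 9 days = Wed Oct 2 2013.
Wed Oct 2 2013 + 9 days = Fri Oct 11 2013.
Fri Oct 11 2013 + 9 days = Sun Oct 20 2013.
Sun Oct 20 2013 + 9 days = Tue Oct 29 2013.

Tue Oct 29 2013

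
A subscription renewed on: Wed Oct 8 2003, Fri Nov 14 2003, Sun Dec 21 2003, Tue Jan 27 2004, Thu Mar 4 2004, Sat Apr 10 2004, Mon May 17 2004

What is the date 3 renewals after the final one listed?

Gaps between consecutive events: 37, 37, 37, 37, 37, 37 days — a constant 37-day interval.
Mon May 17 2004 + 37 days = Wed Jun 23 2004.
Wed Jun 23 2004 + 37 days = Fri Jul 30 2004.
Fri Jul 30 2004 + 37 days = Sun Sep 5 2004.

Sun Sep 5 2004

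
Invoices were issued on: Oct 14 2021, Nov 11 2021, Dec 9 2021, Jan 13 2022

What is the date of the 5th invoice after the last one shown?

All dates are Thursdays, 28, 28, 35 days apart.
Specifically, the 2nd Thursday of each month.
February 2022 — 2nd Thursday is Feb 10 2022.
March 2022 — 2nd Thursday is Mar 10 2022.
2nd Thursday of April 2022: Apr 14 2022.
2nd Thursday of May 2022: May 12 2022.
2nd Thursday of June 2022: Jun 9 2022.

Jun 9 2022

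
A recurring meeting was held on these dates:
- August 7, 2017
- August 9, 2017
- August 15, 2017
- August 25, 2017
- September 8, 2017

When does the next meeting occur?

The spacing grows by 4 each time: 2, 6, 10, 14 days.
Next gap: 18 days. September 8, 2017 + 18 days = September 26, 2017.

September 26, 2017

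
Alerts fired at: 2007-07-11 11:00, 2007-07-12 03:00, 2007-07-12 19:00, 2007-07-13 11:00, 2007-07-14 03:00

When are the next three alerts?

Spacing: 16, 16, 16, 16 h — constant 16 h.
2007-07-14 03:00 + 16 h = 2007-07-14 19:00.
2007-07-14 19:00 + 16 h = 2007-07-15 11:00.
2007-07-15 11:00 + 16 h = 2007-07-16 03:00.

2007-07-14 19:00, 2007-07-15 11:00, 2007-07-16 03:00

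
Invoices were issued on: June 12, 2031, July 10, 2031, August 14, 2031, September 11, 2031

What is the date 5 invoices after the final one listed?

February 12, 2032

These are Thursdays at 28- or 35-day spacing (28, 35, 28).
The pattern: 2nd Thursday of the month.
2nd Thursday of October 2031: October 9, 2031.
November 2031 — 2nd Thursday is November 13, 2031.
2nd Thursday of December 2031: December 11, 2031.
January 2032 — 2nd Thursday is January 8, 2032.
February 2032 — 2nd Thursday is February 12, 2032.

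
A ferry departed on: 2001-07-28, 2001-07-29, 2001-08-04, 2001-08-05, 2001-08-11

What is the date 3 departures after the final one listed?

2001-08-19

Every event lands on a Saturday or Sunday (gaps cycle 1, 6, 1, 6).
So the schedule is: every Saturday and Sunday.
Next Sunday: 2001-08-12.
Next Saturday: 2001-08-18.
The following Sunday is 2001-08-19.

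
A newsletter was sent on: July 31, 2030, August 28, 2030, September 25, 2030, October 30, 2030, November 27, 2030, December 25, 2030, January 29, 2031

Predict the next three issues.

February 26, 2031; March 26, 2031; April 30, 2031

Every date is a Wednesday; gaps 28, 28, 35, 28, 28, 35 days.
Each is the last Wednesday of its month (at least one falls on the 29th or later, ruling out '4th Wednesday').
February 2031 ends with Wednesday February 26, 2031.
Last Wednesday of March 2031: March 26, 2031.
April 2031 ends with Wednesday April 30, 2031.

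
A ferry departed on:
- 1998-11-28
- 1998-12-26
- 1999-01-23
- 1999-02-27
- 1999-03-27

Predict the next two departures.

These are Saturdays at 28- or 35-day spacing (28, 28, 35, 28).
The pattern: 4th Saturday of the month.
April 1999 — 4th Saturday is 1999-04-24.
4th Saturday of May 1999: 1999-05-22.

1999-04-24, 1999-05-22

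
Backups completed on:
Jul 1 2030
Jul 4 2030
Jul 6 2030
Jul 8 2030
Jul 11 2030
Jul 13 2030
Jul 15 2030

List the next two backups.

Jul 18 2030, Jul 20 2030

Gaps: 3, 2, 2, 3, 2, 2 days — not constant, but cyclic with period 3.
The events fall on every Monday, Thursday and Saturday.
Next Thursday: Jul 18 2030.
Next Saturday: Jul 20 2030.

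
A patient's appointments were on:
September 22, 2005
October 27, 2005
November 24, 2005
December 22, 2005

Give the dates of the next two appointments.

January 26, 2006; February 23, 2006

These are Thursdays at 28- or 35-day spacing (35, 28, 28).
The pattern: 4th Thursday of the month.
January 2006 — 4th Thursday is January 26, 2006.
February 2006 — 4th Thursday is February 23, 2006.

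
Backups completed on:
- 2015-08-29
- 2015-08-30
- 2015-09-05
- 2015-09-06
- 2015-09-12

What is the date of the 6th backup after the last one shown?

2015-10-03

Every event lands on a Saturday or Sunday (gaps cycle 1, 6, 1, 6).
So the schedule is: every Saturday and Sunday.
Next Sunday: 2015-09-13.
The following Saturday is 2015-09-19.
The following Sunday is 2015-09-20.
The following Saturday is 2015-09-26.
Next Sunday: 2015-09-27.
The following Saturday is 2015-10-03.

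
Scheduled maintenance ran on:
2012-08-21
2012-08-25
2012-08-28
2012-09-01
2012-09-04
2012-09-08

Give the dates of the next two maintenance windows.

2012-09-11, 2012-09-15

Gaps: 4, 3, 4, 3, 4 days — not constant, but cyclic with period 2.
The events fall on every Tuesday and Saturday.
Next Tuesday: 2012-09-11.
The following Saturday is 2012-09-15.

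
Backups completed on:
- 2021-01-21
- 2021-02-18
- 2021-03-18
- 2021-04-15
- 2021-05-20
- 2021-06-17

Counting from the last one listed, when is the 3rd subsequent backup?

These are Thursdays at 28- or 35-day spacing (28, 28, 28, 35, 28).
The pattern: 3rd Thursday of the month.
3rd Thursday of July 2021: 2021-07-15.
3rd Thursday of August 2021: 2021-08-19.
3rd Thursday of September 2021: 2021-09-16.

2021-09-16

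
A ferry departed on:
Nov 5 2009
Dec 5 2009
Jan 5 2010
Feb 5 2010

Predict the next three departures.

Mar 5 2010, Apr 5 2010, May 5 2010

The day-of-month is always 5 (30, 31, 31 days between events).
So this recurs on the 5th of each month.
Next: March 2010 → Mar 5 2010.
April 2010: Apr 5 2010.
Next: May 2010 → May 5 2010.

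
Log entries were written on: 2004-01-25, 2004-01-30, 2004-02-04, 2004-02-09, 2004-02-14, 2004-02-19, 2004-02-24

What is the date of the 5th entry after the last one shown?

2004-03-20

Every event comes 5 days after the last (5, 5, 5, 5, 5, 5).
2004-02-24 + 5 days = 2004-02-29.
2004-02-29 + 5 days = 2004-03-05.
2004-03-05 + 5 days = 2004-03-10.
2004-03-10 + 5 days = 2004-03-15.
2004-03-15 + 5 days = 2004-03-20.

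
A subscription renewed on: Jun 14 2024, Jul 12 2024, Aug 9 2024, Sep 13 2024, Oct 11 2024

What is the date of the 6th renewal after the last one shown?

Apr 11 2025

Gaps: 28, 28, 35, 28 days — a mix of 28 and 35. Every date is a Friday.
Each is the 2nd Friday of its month.
November 2024 — 2nd Friday is Nov 8 2024.
December 2024 — 2nd Friday is Dec 13 2024.
January 2025 — 2nd Friday is Jan 10 2025.
2nd Friday of February 2025: Feb 14 2025.
March 2025 — 2nd Friday is Mar 14 2025.
2nd Friday of April 2025: Apr 11 2025.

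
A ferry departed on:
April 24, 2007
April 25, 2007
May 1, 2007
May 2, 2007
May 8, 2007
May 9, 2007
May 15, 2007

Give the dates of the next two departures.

May 16, 2007; May 22, 2007

The gap pattern 1, 6, 1, 6, 1, 6 repeats every 2 events.
These are the Tuesdays and Wednesdays of each week.
The following Wednesday is May 16, 2007.
Next Tuesday: May 22, 2007.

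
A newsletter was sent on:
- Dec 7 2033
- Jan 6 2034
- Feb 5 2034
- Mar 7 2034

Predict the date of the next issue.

Apr 6 2034

The spacing is 30, 30, 30 days — always 30 days.
Mar 7 2034 + 30 days = Apr 6 2034.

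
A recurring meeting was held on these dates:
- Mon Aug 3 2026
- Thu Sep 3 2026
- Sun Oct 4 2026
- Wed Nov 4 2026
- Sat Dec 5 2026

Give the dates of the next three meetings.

The spacing is 31, 31, 31, 31 days — always 31 days.
Sat Dec 5 2026 + 31 days = Tue Jan 5 2027.
Tue Jan 5 2027 + 31 days = Fri Feb 5 2027.
Fri Feb 5 2027 + 31 days = Mon Mar 8 2027.

Tue Jan 5 2027, Fri Feb 5 2027, Mon Mar 8 2027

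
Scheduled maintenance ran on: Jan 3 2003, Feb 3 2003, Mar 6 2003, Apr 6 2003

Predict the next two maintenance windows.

May 7 2003, Jun 7 2003

The spacing is 31, 31, 31 days — always 31 days.
Apr 6 2003 + 31 days = May 7 2003.
May 7 2003 + 31 days = Jun 7 2003.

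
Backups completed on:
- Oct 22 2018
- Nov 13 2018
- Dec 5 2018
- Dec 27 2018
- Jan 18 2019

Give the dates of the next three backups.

Feb 9 2019, Mar 3 2019, Mar 25 2019

Every event comes 22 days after the last (22, 22, 22, 22).
Jan 18 2019 + 22 days = Feb 9 2019.
Feb 9 2019 + 22 days = Mar 3 2019.
Mar 3 2019 + 22 days = Mar 25 2019.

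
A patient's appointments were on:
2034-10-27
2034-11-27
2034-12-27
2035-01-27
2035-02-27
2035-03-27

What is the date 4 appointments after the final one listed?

The day-of-month is always 27 (31, 30, 31, 31, 28 days between events).
So this recurs on the 27th of each month.
Next: April 2035 → 2035-04-27.
May 2035: 2035-05-27.
Next: June 2035 → 2035-06-27.
Next: July 2035 → 2035-07-27.

2035-07-27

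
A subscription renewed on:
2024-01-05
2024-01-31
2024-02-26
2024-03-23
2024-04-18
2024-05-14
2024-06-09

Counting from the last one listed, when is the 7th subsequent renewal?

Gaps between consecutive events: 26, 26, 26, 26, 26, 26 days — a constant 26-day interval.
2024-06-09 + 26 days = 2024-07-05.
2024-07-05 + 26 days = 2024-07-31.
2024-07-31 + 26 days = 2024-08-26.
2024-08-26 + 26 days = 2024-09-21.
2024-09-21 + 26 days = 2024-10-17.
2024-10-17 + 26 days = 2024-11-12.
2024-11-12 + 26 days = 2024-12-08.

2024-12-08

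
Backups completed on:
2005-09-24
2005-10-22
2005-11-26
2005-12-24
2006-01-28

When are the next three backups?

Gaps: 28, 35, 28, 35 days — a mix of 28 and 35. Every date is a Saturday.
Each is the 4th Saturday of its month.
4th Saturday of February 2006: 2006-02-25.
4th Saturday of March 2006: 2006-03-25.
4th Saturday of April 2006: 2006-04-22.

2006-02-25, 2006-03-25, 2006-04-22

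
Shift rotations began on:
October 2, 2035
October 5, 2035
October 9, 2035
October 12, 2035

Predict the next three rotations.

October 16, 2035; October 19, 2035; October 23, 2035

Gaps: 3, 4, 3 days — not constant, but cyclic with period 2.
The events fall on every Tuesday and Friday.
Next Tuesday: October 16, 2035.
The following Friday is October 19, 2035.
Next Tuesday: October 23, 2035.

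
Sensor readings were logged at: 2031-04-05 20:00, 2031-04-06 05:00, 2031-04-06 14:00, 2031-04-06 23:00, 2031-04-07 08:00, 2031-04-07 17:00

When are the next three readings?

2031-04-08 02:00, 2031-04-08 11:00, 2031-04-08 20:00

The interval is a steady 9 hours (9, 9, 9, 9, 9).
2031-04-07 17:00 + 9 h = 2031-04-08 02:00.
2031-04-08 02:00 + 9 h = 2031-04-08 11:00.
2031-04-08 11:00 + 9 h = 2031-04-08 20:00.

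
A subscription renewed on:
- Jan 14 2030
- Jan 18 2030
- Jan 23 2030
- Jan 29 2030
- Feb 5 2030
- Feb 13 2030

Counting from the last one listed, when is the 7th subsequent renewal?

May 8 2030

Intervals are 4, 5, 6, 7, 8 days — an arithmetic progression with common difference 1.
Next gap: 9 days. Feb 13 2030 + 9 days = Feb 22 2030.
Next gap: 10 days. Feb 22 2030 + 10 days = Mar 4 2030.
Next gap: 11 days. Mar 4 2030 + 11 days = Mar 15 2030.
Next gap: 12 days. Mar 15 2030 + 12 days = Mar 27 2030.
Next gap: 13 days. Mar 27 2030 + 13 days = Apr 9 2030.
Next gap: 14 days. Apr 9 2030 + 14 days = Apr 23 2030.
Next gap: 15 days. Apr 23 2030 + 15 days = May 8 2030.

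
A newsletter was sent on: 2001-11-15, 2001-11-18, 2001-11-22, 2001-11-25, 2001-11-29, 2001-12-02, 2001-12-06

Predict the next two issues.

Gaps: 3, 4, 3, 4, 3, 4 days — not constant, but cyclic with period 2.
The events fall on every Thursday and Sunday.
Next Sunday: 2001-12-09.
Next Thursday: 2001-12-13.

2001-12-09, 2001-12-13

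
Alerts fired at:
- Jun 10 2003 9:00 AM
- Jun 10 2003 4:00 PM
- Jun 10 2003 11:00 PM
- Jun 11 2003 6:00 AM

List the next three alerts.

Jun 11 2003 1:00 PM, Jun 11 2003 8:00 PM, Jun 12 2003 3:00 AM

Spacing: 7, 7, 7 h — constant 7 h.
Jun 11 2003 6:00 AM + 7 h = Jun 11 2003 1:00 PM.
Jun 11 2003 1:00 PM + 7 h = Jun 11 2003 8:00 PM.
Jun 11 2003 8:00 PM + 7 h = Jun 12 2003 3:00 AM.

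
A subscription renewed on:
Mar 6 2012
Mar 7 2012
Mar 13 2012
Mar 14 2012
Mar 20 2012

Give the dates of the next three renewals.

Every event lands on a Tuesday or Wednesday (gaps cycle 1, 6, 1, 6).
So the schedule is: every Tuesday and Wednesday.
The following Wednesday is Mar 21 2012.
Next Tuesday: Mar 27 2012.
The following Wednesday is Mar 28 2012.

Mar 21 2012, Mar 27 2012, Mar 28 2012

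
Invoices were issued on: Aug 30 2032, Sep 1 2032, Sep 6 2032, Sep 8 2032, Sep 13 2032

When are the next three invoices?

Gaps: 2, 5, 2, 5 days — not constant, but cyclic with period 2.
The events fall on every Monday and Wednesday.
The following Wednesday is Sep 15 2032.
Next Monday: Sep 20 2032.
Next Wednesday: Sep 22 2032.

Sep 15 2032, Sep 20 2032, Sep 22 2032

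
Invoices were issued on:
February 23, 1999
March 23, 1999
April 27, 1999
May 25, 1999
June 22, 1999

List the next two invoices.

All dates are Tuesdays, 28, 35, 28, 28 days apart.
Specifically, the 4th Tuesday of each month.
4th Tuesday of July 1999: July 27, 1999.
4th Tuesday of August 1999: August 24, 1999.

July 27, 1999; August 24, 1999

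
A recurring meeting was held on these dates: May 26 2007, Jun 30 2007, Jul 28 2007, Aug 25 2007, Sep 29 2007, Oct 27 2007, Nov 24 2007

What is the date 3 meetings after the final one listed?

All Saturdays; the gaps (35, 28, 28, 35, 28, 28) vary with month length.
This is the last Saturday of each month.
Last Saturday of December 2007: Dec 29 2007.
January 2008 ends with Saturday Jan 26 2008.
Last Saturday of February 2008: Feb 23 2008.

Feb 23 2008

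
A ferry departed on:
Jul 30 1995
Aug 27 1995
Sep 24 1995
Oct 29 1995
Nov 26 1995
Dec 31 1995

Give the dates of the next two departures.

Jan 28 1996, Feb 25 1996

Every date is a Sunday; gaps 28, 28, 35, 28, 35 days.
Each is the last Sunday of its month (at least one falls on the 29th or later, ruling out '4th Sunday').
Last Sunday of January 1996: Jan 28 1996.
Last Sunday of February 1996: Feb 25 1996.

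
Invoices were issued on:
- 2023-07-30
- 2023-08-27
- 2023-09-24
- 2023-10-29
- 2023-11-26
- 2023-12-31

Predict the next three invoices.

2024-01-28, 2024-02-25, 2024-03-31

Every date is a Sunday; gaps 28, 28, 35, 28, 35 days.
Each is the last Sunday of its month (at least one falls on the 29th or later, ruling out '4th Sunday').
Last Sunday of January 2024: 2024-01-28.
February 2024 ends with Sunday 2024-02-25.
March 2024 ends with Sunday 2024-03-31.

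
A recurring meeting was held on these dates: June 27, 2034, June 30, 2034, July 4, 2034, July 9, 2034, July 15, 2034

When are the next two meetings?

Gaps: 3, 4, 5, 6 days — each gap is 1 larger than the previous one.
Next gap: 7 days. July 15, 2034 + 7 days = July 22, 2034.
Next gap: 8 days. July 22, 2034 + 8 days = July 30, 2034.

July 22, 2034; July 30, 2034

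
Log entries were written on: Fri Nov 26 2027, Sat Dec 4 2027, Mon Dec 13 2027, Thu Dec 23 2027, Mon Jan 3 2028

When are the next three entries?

Sat Jan 15 2028, Fri Jan 28 2028, Fri Feb 11 2028

Gaps: 8, 9, 10, 11 days — each gap is 1 larger than the previous one.
Next gap: 12 days. Mon Jan 3 2028 + 12 days = Sat Jan 15 2028.
Next gap: 13 days. Sat Jan 15 2028 + 13 days = Fri Jan 28 2028.
Next gap: 14 days. Fri Jan 28 2028 + 14 days = Fri Feb 11 2028.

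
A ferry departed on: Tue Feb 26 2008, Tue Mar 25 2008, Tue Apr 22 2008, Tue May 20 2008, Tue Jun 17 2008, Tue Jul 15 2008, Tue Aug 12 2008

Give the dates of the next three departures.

Tue Sep 9 2008, Tue Oct 7 2008, Tue Nov 4 2008

Every event comes 28 days after the last (28, 28, 28, 28, 28, 28).
Tue Aug 12 2008 + 28 days = Tue Sep 9 2008.
Tue Sep 9 2008 + 28 days = Tue Oct 7 2008.
Tue Oct 7 2008 + 28 days = Tue Nov 4 2008.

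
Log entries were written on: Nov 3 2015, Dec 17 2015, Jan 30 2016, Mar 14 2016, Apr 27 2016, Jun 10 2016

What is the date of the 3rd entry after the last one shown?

Gaps between consecutive events: 44, 44, 44, 44, 44 days — a constant 44-day interval.
Jun 10 2016 + 44 days = Jul 24 2016.
Jul 24 2016 + 44 days = Sep 6 2016.
Sep 6 2016 + 44 days = Oct 20 2016.

Oct 20 2016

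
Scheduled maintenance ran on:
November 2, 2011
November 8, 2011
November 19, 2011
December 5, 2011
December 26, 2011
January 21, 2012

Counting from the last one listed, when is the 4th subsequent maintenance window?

June 23, 2012

The spacing grows by 5 each time: 6, 11, 16, 21, 26 days.
Next gap: 31 days. January 21, 2012 + 31 days = February 21, 2012.
Next gap: 36 days. February 21, 2012 + 36 days = March 28, 2012.
Next gap: 41 days. March 28, 2012 + 41 days = May 8, 2012.
Next gap: 46 days. May 8, 2012 + 46 days = June 23, 2012.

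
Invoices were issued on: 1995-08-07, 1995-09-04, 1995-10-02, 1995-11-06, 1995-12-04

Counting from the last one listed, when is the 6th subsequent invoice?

1996-06-03

Gaps: 28, 28, 35, 28 days — a mix of 28 and 35. Every date is a Monday.
Each is the 1st Monday of its month.
January 1996 — 1st Monday is 1996-01-01.
February 1996 — 1st Monday is 1996-02-05.
March 1996 — 1st Monday is 1996-03-04.
1st Monday of April 1996: 1996-04-01.
May 1996 — 1st Monday is 1996-05-06.
1st Monday of June 1996: 1996-06-03.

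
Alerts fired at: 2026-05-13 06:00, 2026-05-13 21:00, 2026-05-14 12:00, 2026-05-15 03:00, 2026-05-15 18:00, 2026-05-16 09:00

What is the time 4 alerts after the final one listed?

2026-05-18 21:00

The interval is a steady 15 hours (15, 15, 15, 15, 15).
2026-05-16 09:00 + 15 h = 2026-05-17 00:00.
2026-05-17 00:00 + 15 h = 2026-05-17 15:00.
2026-05-17 15:00 + 15 h = 2026-05-18 06:00.
2026-05-18 06:00 + 15 h = 2026-05-18 21:00.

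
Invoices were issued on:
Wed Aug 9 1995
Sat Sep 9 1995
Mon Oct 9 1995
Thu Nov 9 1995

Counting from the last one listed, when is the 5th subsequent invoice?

Tue Apr 9 1996

The day-of-month is always 9 (31, 30, 31 days between events).
So this recurs on the 9th of each month.
December 1995: Sat Dec 9 1995.
Next: January 1996 → Tue Jan 9 1996.
February 1996: Fri Feb 9 1996.
March 1996: Sat Mar 9 1996.
Next: April 1996 → Tue Apr 9 1996.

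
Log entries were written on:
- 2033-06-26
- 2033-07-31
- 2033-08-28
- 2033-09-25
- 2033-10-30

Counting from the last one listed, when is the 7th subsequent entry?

All Sundays; the gaps (35, 28, 28, 35) vary with month length.
This is the last Sunday of each month.
November 2033 ends with Sunday 2033-11-27.
Last Sunday of December 2033: 2033-12-25.
Last Sunday of January 2034: 2034-01-29.
Last Sunday of February 2034: 2034-02-26.
Last Sunday of March 2034: 2034-03-26.
Last Sunday of April 2034: 2034-04-30.
May 2034 ends with Sunday 2034-05-28.

2034-05-28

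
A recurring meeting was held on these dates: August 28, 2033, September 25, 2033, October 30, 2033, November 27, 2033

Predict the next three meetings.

December 25, 2033; January 29, 2034; February 26, 2034

All Sundays; the gaps (28, 35, 28) vary with month length.
This is the last Sunday of each month.
Last Sunday of December 2033: December 25, 2033.
Last Sunday of January 2034: January 29, 2034.
Last Sunday of February 2034: February 26, 2034.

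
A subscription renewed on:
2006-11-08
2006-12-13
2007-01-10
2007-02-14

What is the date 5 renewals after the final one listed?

Gaps: 35, 28, 35 days — a mix of 28 and 35. Every date is a Wednesday.
Each is the 2nd Wednesday of its month.
March 2007 — 2nd Wednesday is 2007-03-14.
April 2007 — 2nd Wednesday is 2007-04-11.
May 2007 — 2nd Wednesday is 2007-05-09.
2nd Wednesday of June 2007: 2007-06-13.
2nd Wednesday of July 2007: 2007-07-11.

2007-07-11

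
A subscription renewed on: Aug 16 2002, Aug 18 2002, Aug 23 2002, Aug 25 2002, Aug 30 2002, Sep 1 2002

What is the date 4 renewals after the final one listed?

The gap pattern 2, 5, 2, 5, 2 repeats every 2 events.
These are the Fridays and Sundays of each week.
Next Friday: Sep 6 2002.
Next Sunday: Sep 8 2002.
Next Friday: Sep 13 2002.
Next Sunday: Sep 15 2002.

Sep 15 2002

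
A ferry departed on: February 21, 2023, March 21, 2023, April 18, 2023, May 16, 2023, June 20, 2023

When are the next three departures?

July 18, 2023; August 15, 2023; September 19, 2023

Gaps: 28, 28, 28, 35 days — a mix of 28 and 35. Every date is a Tuesday.
Each is the 3rd Tuesday of its month.
July 2023 — 3rd Tuesday is July 18, 2023.
3rd Tuesday of August 2023: August 15, 2023.
3rd Tuesday of September 2023: September 19, 2023.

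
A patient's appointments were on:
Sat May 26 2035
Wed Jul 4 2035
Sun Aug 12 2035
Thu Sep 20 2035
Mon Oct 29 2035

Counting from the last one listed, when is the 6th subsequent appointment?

Thu Jun 19 2036

The spacing is 39, 39, 39, 39 days — always 39 days.
Mon Oct 29 2035 + 39 days = Fri Dec 7 2035.
Fri Dec 7 2035 + 39 days = Tue Jan 15 2036.
Tue Jan 15 2036 + 39 days = Sat Feb 23 2036.
Sat Feb 23 2036 + 39 days = Wed Apr 2 2036.
Wed Apr 2 2036 + 39 days = Sun May 11 2036.
Sun May 11 2036 + 39 days = Thu Jun 19 2036.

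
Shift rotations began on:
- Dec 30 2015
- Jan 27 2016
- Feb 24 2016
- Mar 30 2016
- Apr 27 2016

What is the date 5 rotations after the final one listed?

Sep 28 2016

These are Wednesdays with 28, 28, 35, 28-day gaps.
Each is the final Wednesday of its month — Dec 30 2015 is past the 28th, so '4th Wednesday' doesn't fit.
May 2016 ends with Wednesday May 25 2016.
Last Wednesday of June 2016: Jun 29 2016.
July 2016 ends with Wednesday Jul 27 2016.
August 2016 ends with Wednesday Aug 31 2016.
Last Wednesday of September 2016: Sep 28 2016.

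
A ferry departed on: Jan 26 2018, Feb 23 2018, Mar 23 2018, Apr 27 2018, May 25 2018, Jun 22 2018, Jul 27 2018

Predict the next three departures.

Aug 24 2018, Sep 28 2018, Oct 26 2018

Gaps: 28, 28, 35, 28, 28, 35 days — a mix of 28 and 35. Every date is a Friday.
Each is the 4th Friday of its month.
4th Friday of August 2018: Aug 24 2018.
September 2018 — 4th Friday is Sep 28 2018.
4th Friday of October 2018: Oct 26 2018.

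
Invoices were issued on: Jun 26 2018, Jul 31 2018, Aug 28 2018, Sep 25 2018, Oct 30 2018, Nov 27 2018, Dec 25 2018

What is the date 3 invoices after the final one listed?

Mar 26 2019

All Tuesdays; the gaps (35, 28, 28, 35, 28, 28) vary with month length.
This is the last Tuesday of each month.
January 2019 ends with Tuesday Jan 29 2019.
Last Tuesday of February 2019: Feb 26 2019.
March 2019 ends with Tuesday Mar 26 2019.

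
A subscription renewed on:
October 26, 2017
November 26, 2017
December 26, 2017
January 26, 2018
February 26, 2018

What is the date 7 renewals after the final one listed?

September 26, 2018

Gaps: 31, 30, 31, 31 days — not constant. Every event is on the 26th of the month.
Pattern: the 26th of each month.
March 2018: March 26, 2018.
Next: April 2018 → April 26, 2018.
May 2018: May 26, 2018.
Next: June 2018 → June 26, 2018.
Next: July 2018 → July 26, 2018.
August 2018: August 26, 2018.
September 2018: September 26, 2018.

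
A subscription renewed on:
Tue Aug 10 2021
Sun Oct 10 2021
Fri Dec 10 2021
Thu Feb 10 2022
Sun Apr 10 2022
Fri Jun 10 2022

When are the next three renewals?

Wed Aug 10 2022, Mon Oct 10 2022, Sat Dec 10 2022

Gaps: 61, 61, 62, 59, 61 days — not constant. Every event is on the 10th of the month.
Pattern: the 10th of every 2 months.
Next: August 2022 → Wed Aug 10 2022.
Next: October 2022 → Mon Oct 10 2022.
Next: December 2022 → Sat Dec 10 2022.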